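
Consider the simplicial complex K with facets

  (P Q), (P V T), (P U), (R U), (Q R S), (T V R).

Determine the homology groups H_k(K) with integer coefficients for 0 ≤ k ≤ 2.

Fix the vertex order P < Q < R < S < T < U < V and write every simplex with vertices in increasing order. Then dim K = 2 and the simplices of K are:

  0-simplices (7): P, Q, R, S, T, U, V
  1-simplices (11): PQ, PT, PU, PV, QR, QS, RS, RT, RU, RV, TV
  2-simplices (3): PTV, QRS, RTV

so the chain groups are C_0 ≅ Z^7, C_1 ≅ Z^11, C_2 ≅ Z^3.

The boundary map ∂_1: C_1 → C_0 maps an edge to its endpoints' difference, ∂[p,q] = q − p. For instance
  ∂RV = V − R.
The 7×11 boundary matrix has rank 6 and Smith normal form diag(1,1,1,1,1,1).

∂_2: C_2 → C_1 acts by ∂[p,q,r] = [q,r] − [p,r] + [p,q]. For instance
  ∂PTV = TV − PV + PT,
  ∂QRS = RS − QS + QR.
As a 11×3 matrix over Z this has rank 3, with invariant factors (1,1,1).

Reading off H_k = ker ∂_k / im ∂_{k+1}:

  H_0: rank C_0 − rank ∂_1 = 7 − 6 = 1, and the invariant factors of ∂_1 are all 1, so H_0 = Z.
  H_1: rank ker ∂_1 − rank ∂_2 = (11 − 6) − 3 = 2, and the invariant factors of ∂_2 are all 1, so H_1 = Z^2.
  H_2: rank ker ∂_2 − rank ∂_3 = (3 − 3) − 0 = 0, and there is no ∂_3, so H_2 = 0.

As a check, the Euler characteristic is 7 − 11 + 3 = -1, which agrees with 1 − 2 + 0 = -1.

H_0 ≅ Z,  H_1 ≅ Z^2,  H_2 = 0.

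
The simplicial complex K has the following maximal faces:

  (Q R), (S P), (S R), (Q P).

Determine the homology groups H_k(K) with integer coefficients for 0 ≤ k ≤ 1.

H_0 ≅ Z,  H_1 ≅ Z.

Take the total order P < Q < R < S on the vertex set. Then K (dimension 1) consists of the simplices:

  0-simplices (4): P, Q, R, S
  1-simplices (4): PQ, PS, QR, RS

so the chain groups are C_0 ≅ Z^4, C_1 ≅ Z^4.

The boundary map ∂_1: C_1 → C_0 maps an edge to its endpoints' difference, ∂[p,q] = q − p. For instance
  ∂QR = R − Q.
This gives a 4×4 integer matrix of rank 3; reducing to Smith normal form yields diagonal entries (1,1,1).

Computing H_k = (kernel of ∂_k) / (image of ∂_{k+1}):

  H_0: rank C_0 − rank ∂_1 = 4 − 3 = 1, and the invariant factors of ∂_1 are all 1, so H_0 ≅ Z.
  H_1: rank ker ∂_1 − rank ∂_2 = (4 − 3) − 0 = 1, and there is no ∂_2, so H_1 ≅ Z.

As a check, the Euler characteristic is 4 − 4 = 0, which agrees with 1 − 1 = 0.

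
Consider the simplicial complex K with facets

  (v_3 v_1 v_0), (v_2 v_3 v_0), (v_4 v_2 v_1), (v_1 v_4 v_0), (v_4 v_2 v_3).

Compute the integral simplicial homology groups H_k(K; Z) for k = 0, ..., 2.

Take the total order v_0 < v_1 < v_2 < v_3 < v_4 on the vertex set. Then K (dimension 2) consists of the simplices:

  0-simplices (5): [v_0], [v_1], [v_2], [v_3], [v_4]
  1-simplices (10): [v_0,v_1], [v_0,v_2], [v_0,v_3], [v_0,v_4], [v_1,v_2], [v_1,v_3], [v_1,v_4], [v_2,v_3], [v_2,v_4], [v_3,v_4]
  2-simplices (5): [v_0,v_1,v_3], [v_0,v_1,v_4], [v_0,v_2,v_3], [v_1,v_2,v_4], [v_2,v_3,v_4]

so the chain groups are C_0 ≅ Z^5, C_1 ≅ Z^10, C_2 ≅ Z^5.

Boundary ∂_1: C_1 → C_0 maps an edge to its endpoints' difference, ∂[p,q] = q − p. For instance
  ∂[v_1,v_3] = [v_3] − [v_1].
The resulting 5×10 matrix has rank 4, and its Smith normal form has invariant factors (1,1,1,1).

The boundary map ∂_2: C_2 → C_1 sends each 2-simplex [p,q,r] to [q,r] − [p,r] + [p,q]. For instance
  ∂[v_0,v_1,v_3] = [v_1,v_3] − [v_0,v_3] + [v_0,v_1],
  ∂[v_0,v_2,v_3] = [v_2,v_3] − [v_0,v_3] + [v_0,v_2].
As a 10×5 matrix over Z this has rank 5, with invariant factors (1,1,1,1,1).

Computing H_k = (kernel of ∂_k) / (image of ∂_{k+1}):

  H_0: rank C_0 − rank ∂_1 = 5 − 4 = 1, and the invariant factors of ∂_1 are all 1, so H_0 ≅ Z.
  H_1: rank ker ∂_1 − rank ∂_2 = (10 − 4) − 5 = 1, and the invariant factors of ∂_2 are all 1, so H_1 ≅ Z.
  H_2: rank ker ∂_2 − rank ∂_3 = (5 − 5) − 0 = 0, and there is no ∂_3, so H_2 ≅ 0.

H_0 ≅ Z,  H_1 ≅ Z,  H_2 = 0.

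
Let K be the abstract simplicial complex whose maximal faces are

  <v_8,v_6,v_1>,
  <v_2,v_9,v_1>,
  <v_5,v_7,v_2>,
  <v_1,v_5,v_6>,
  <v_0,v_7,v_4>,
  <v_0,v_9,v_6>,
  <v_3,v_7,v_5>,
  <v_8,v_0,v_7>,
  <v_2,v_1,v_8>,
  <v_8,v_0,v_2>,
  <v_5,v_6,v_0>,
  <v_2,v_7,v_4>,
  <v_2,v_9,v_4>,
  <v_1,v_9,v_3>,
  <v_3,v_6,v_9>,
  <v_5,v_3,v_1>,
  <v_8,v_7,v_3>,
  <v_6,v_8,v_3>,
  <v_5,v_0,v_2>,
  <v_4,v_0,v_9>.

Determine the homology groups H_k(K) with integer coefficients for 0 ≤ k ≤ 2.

H_0 ≅ Z,  H_1 ≅ Z ⊕ Z/2,  H_2 = 0.

Take the total order v_0 < v_1 < v_2 < v_3 < v_4 < v_5 < v_6 < v_7 < v_8 < v_9 on the vertex set. Then K (dimension 2) consists of the simplices:

  0-simplices (10): [v_0], [v_1], [v_2], [v_3], [v_4], [v_5], [v_6], [v_7], [v_8], [v_9]
  1-simplices (30): (30 of them)
  2-simplices (20): (20 of them)

so the chain groups are C_0 ≅ Z^10, C_1 ≅ Z^30, C_2 ≅ Z^20.

Boundary ∂_1: C_1 → C_0 is given by ∂[p,q] = [q] − [p]. For instance
  ∂[v_3,v_9] = [v_9] − [v_3].
As a 10×30 matrix over Z this has rank 9, with invariant factors (1,1,1,1,1,1,1,1,1).

The boundary map ∂_2: C_2 → C_1 maps a triangle to the signed sum of its edges. For instance
  ∂[v_3,v_6,v_8] = [v_6,v_8] − [v_3,v_8] + [v_3,v_6],
  ∂[v_0,v_5,v_6] = [v_5,v_6] − [v_0,v_6] + [v_0,v_5].
As a 30×20 matrix over Z this has rank 20, with invariant factors (1,1,1,1,1,1,1,1,1,1,1,1,1,1,1,1,1,1,1,2).

Computing H_k = (kernel of ∂_k) / (image of ∂_{k+1}):

  H_0: rank C_0 − rank ∂_1 = 10 − 9 = 1, and the invariant factors of ∂_1 are all 1, so H_0 = Z.
  H_1: rank ker ∂_1 − rank ∂_2 = (30 − 9) − 20 = 1, and ∂_2 has invariant factor 2 > 1, so H_1 = Z ⊕ Z/2.
  H_2: rank ker ∂_2 − rank ∂_3 = (20 − 20) − 0 = 0, and there is no ∂_3, so H_2 = 0.

As a check, the Euler characteristic is 10 − 30 + 20 = 0, which agrees with 1 − 1 + 0 = 0.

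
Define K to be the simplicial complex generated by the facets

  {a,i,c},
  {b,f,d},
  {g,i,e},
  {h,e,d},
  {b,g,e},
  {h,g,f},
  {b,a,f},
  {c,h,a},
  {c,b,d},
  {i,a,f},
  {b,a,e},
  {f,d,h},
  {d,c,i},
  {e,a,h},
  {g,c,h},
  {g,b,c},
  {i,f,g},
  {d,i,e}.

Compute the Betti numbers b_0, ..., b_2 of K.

b_0 = 1, b_1 = 2, b_2 = 1.

Take the total order a < b < c < d < e < f < g < h < i on the vertex set. Then K (dimension 2) consists of the simplices:

  0-simplices (9): a, b, c, d, e, f, g, h, i
  1-simplices (27): ab, ac, ae, af, ah, ai, bc, bd, be, bf, bg, cd, cg, ch, ci, de, df, dh, di, eg, eh, ei, fg, fh, fi, gh, gi
  2-simplices (18): abe, abf, ach, aci, aeh, afi, bcd, bcg, bdf, beg, cdi, cgh, deh, dei, dfh, egi, fgh, fgi

giving chain groups C_0 ≅ Z^9, C_1 ≅ Z^27, C_2 ≅ Z^18.

Boundary ∂_1: C_1 → C_0 is given by ∂[p,q] = [q] − [p]. For instance
  ∂af = f − a.
The 9×27 boundary matrix has rank 8 and Smith normal form diag(1,1,1,1,1,1,1,1).

The boundary map ∂_2: C_2 → C_1 sends each 2-simplex [p,q,r] to [q,r] − [p,r] + [p,q]. For instance
  ∂ach = ch − ah + ac,
  ∂afi = fi − ai + af.
The resulting 27×18 matrix has rank 17, and its Smith normal form has invariant factors (1,1,1,1,1,1,1,1,1,1,1,1,1,1,1,1,1).

From H_k ≅ ker(∂_k) / im(∂_{k+1}) we obtain:

  H_0: rank C_0 − rank ∂_1 = 9 − 8 = 1, and the invariant factors of ∂_1 are all 1, so H_0 ≅ Z.
  H_1: rank ker ∂_1 − rank ∂_2 = (27 − 8) − 17 = 2, and the invariant factors of ∂_2 are all 1, so H_1 ≅ Z^2.
  H_2: rank ker ∂_2 − rank ∂_3 = (18 − 17) − 0 = 1, and there is no ∂_3, so H_2 ≅ Z.

As a check, the Euler characteristic is 9 − 27 + 18 = 0, which agrees with 1 − 2 + 1 = 0.
(K is a triangulation of the torus T^2.)

Hence the Betti numbers are b_0 = 1, b_1 = 2, b_2 = 1.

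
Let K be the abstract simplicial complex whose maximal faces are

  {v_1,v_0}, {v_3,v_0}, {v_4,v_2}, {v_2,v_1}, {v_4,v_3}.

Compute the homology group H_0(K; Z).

Fix the vertex order v_0 < v_1 < v_2 < v_3 < v_4 and write every simplex with vertices in increasing order. Then dim K = 1 and the simplices of K are:

  0-simplices (5): [v_0], [v_1], [v_2], [v_3], [v_4]
  1-simplices (5): [v_0,v_1], [v_0,v_3], [v_1,v_2], [v_2,v_4], [v_3,v_4]

Hence C_0 ≅ Z^5, C_1 ≅ Z^5.

∂_1: C_1 → C_0 maps an edge to its endpoints' difference, ∂[p,q] = q − p.
The resulting 5×5 matrix has rank 4, and its Smith normal form has invariant factors (1,1,1,1).

Computing H_k = (kernel of ∂_k) / (image of ∂_{k+1}):

  H_0: rank C_0 − rank ∂_1 = 5 − 4 = 1, and the invariant factors of ∂_1 are all 1, so H_0 = Z.

H_0 = Z.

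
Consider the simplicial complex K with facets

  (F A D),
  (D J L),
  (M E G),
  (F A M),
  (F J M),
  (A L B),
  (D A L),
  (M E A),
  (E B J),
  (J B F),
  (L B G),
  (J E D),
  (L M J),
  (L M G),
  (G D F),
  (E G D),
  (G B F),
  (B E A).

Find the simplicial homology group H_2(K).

Take the total order A < B < D < E < F < G < J < L < M on the vertex set. Then K (dimension 2) consists of the simplices:

  0-simplices (9): A, B, D, E, F, G, J, L, M
  1-simplices (27): AB, AD, AE, AF, AL, AM, BE, BF, BG, BJ, BL, DE, DF, DG, DJ, DL, EG, EJ, EM, FG, FJ, FM, GL, GM, JL, JM, LM
  2-simplices (18): ABE, ABL, ADF, ADL, AEM, AFM, BEJ, BFG, BFJ, BGL, DEG, DEJ, DFG, DJL, EGM, FJM, GLM, JLM

giving chain groups C_0 ≅ Z^9, C_1 ≅ Z^27, C_2 ≅ Z^18.

Boundary ∂_1: C_1 → C_0 sends each edge [p,q] (with p < q) to q − p. For instance
  ∂LM = M − L.
This gives a 9×27 integer matrix of rank 8; reducing to Smith normal form yields diagonal entries (1,1,1,1,1,1,1,1).

The boundary map ∂_2: C_2 → C_1 sends each 2-simplex [p,q,r] to [q,r] − [p,r] + [p,q]. For instance
  ∂AFM = FM − AM + AF,
  ∂EGM = GM − EM + EG.
This gives a 27×18 integer matrix of rank 17; reducing to Smith normal form yields diagonal entries (1,1,1,1,1,1,1,1,1,1,1,1,1,1,1,1,1).

From H_k ≅ ker(∂_k) / im(∂_{k+1}) we obtain:

  H_2: rank ker ∂_2 − rank ∂_3 = (18 − 17) − 0 = 1, and there is no ∂_3, so H_2 = Z.

H_2 ≅ Z.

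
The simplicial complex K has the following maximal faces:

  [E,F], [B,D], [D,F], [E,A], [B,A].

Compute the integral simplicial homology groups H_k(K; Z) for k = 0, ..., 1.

Fix the vertex order A < B < D < E < F and write every simplex with vertices in increasing order. Then dim K = 1 and the simplices of K are:

  0-simplices (5): A, B, D, E, F
  1-simplices (5): AB, AE, BD, DF, EF

giving chain groups C_0 ≅ Z^5, C_1 ≅ Z^5.

The boundary map ∂_1: C_1 → C_0 is given by ∂[p,q] = [q] − [p]. For instance
  ∂EF = F − E.
The 5×5 boundary matrix has rank 4 and Smith normal form diag(1,1,1,1).

Reading off H_k = ker ∂_k / im ∂_{k+1}:

  H_0: rank C_0 − rank ∂_1 = 5 − 4 = 1, and the invariant factors of ∂_1 are all 1, so H_0 ≅ Z.
  H_1: rank ker ∂_1 − rank ∂_2 = (5 − 4) − 0 = 1, and there is no ∂_2, so H_1 ≅ Z.

H_0 ≅ Z,  H_1 ≅ Z.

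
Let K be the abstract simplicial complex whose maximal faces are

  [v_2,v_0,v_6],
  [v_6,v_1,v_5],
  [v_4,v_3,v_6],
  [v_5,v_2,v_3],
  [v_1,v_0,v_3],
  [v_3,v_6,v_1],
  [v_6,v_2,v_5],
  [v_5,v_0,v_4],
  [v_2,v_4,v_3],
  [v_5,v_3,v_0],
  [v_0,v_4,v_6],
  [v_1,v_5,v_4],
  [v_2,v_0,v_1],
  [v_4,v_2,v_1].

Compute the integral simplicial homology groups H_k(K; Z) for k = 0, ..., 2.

Take the total order v_0 < v_1 < v_2 < v_3 < v_4 < v_5 < v_6 on the vertex set. Then K (dimension 2) consists of the simplices:

  0-simplices (7): [v_0], [v_1], [v_2], [v_3], [v_4], [v_5], [v_6]
  1-simplices (21): (21 of them)
  2-simplices (14): (14 of them)

Hence C_0 ≅ Z^7, C_1 ≅ Z^21, C_2 ≅ Z^14.

∂_1: C_1 → C_0 maps an edge to its endpoints' difference, ∂[p,q] = q − p. For instance
  ∂[v_1,v_3] = [v_3] − [v_1].
As a 7×21 matrix over Z this has rank 6, with invariant factors (1,1,1,1,1,1).

The boundary map ∂_2: C_2 → C_1 acts by ∂[p,q,r] = [q,r] − [p,r] + [p,q]. For instance
  ∂[v_0,v_3,v_5] = [v_3,v_5] − [v_0,v_5] + [v_0,v_3],
  ∂[v_3,v_4,v_6] = [v_4,v_6] − [v_3,v_6] + [v_3,v_4].
This gives a 21×14 integer matrix of rank 13; reducing to Smith normal form yields diagonal entries (1,1,1,1,1,1,1,1,1,1,1,1,1).

Computing H_k = (kernel of ∂_k) / (image of ∂_{k+1}):

  H_0: rank C_0 − rank ∂_1 = 7 − 6 = 1, and the invariant factors of ∂_1 are all 1, so H_0 ≅ Z.
  H_1: rank ker ∂_1 − rank ∂_2 = (21 − 6) − 13 = 2, and the invariant factors of ∂_2 are all 1, so H_1 ≅ Z^2.
  H_2: rank ker ∂_2 − rank ∂_3 = (14 − 13) − 0 = 1, and there is no ∂_3, so H_2 ≅ Z.

(K is a triangulation of the torus T^2.)

H_0 = Z,  H_1 = Z^2,  H_2 = Z.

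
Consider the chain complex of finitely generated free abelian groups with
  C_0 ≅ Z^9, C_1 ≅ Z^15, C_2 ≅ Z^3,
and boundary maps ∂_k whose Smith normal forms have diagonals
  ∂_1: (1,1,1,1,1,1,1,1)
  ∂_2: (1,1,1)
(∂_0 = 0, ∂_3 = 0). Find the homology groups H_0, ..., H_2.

H_0 = Z,  H_1 = Z^4,  H_2 = 0.

H_0: b_0 = 9 − 0 − 8 = 1; torsion from ∂_1 factors > 1: none. So H_0 = Z.
H_1: b_1 = 15 − 8 − 3 = 4; torsion from ∂_2 factors > 1: none. So H_1 = Z^4.
H_2: b_2 = 3 − 3 − 0 = 0; torsion from ∂_3 factors > 1: none. So H_2 = 0.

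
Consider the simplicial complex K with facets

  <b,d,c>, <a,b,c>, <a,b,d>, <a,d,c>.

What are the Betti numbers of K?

We work with the vertex ordering a < b < c < d. The simplices of K, each written with vertices in increasing order, are:

  0-simplices (4): a, b, c, d
  1-simplices (6): ab, ac, ad, bc, bd, cd
  2-simplices (4): abc, abd, acd, bcd

so the chain groups are C_0 ≅ Z^4, C_1 ≅ Z^6, C_2 ≅ Z^4.

The boundary map ∂_1: C_1 → C_0 sends each edge [p,q] (with p < q) to q − p. For instance
  ∂ad = d − a.
The 4×6 boundary matrix has rank 3 and Smith normal form diag(1,1,1).

∂_2: C_2 → C_1 acts by ∂[p,q,r] = [q,r] − [p,r] + [p,q]. For instance
  ∂bcd = cd − bd + bc,
  ∂acd = cd − ad + ac.
The resulting 6×4 matrix has rank 3, and its Smith normal form has invariant factors (1,1,1).

Now H_k = ker ∂_k / im ∂_{k+1}, so:

  H_0: rank C_0 − rank ∂_1 = 4 − 3 = 1, and the invariant factors of ∂_1 are all 1, so H_0 = Z.
  H_1: rank ker ∂_1 − rank ∂_2 = (6 − 3) − 3 = 0, and the invariant factors of ∂_2 are all 1, so H_1 = 0.
  H_2: rank ker ∂_2 − rank ∂_3 = (4 − 3) − 0 = 1, and there is no ∂_3, so H_2 = Z.

As a check, the Euler characteristic is 4 − 6 + 4 = 2, which agrees with 1 − 0 + 1 = 2.

Hence the Betti numbers are b_0 = 1, b_1 = 0, b_2 = 1.

b_0 = 1, b_1 = 0, b_2 = 1.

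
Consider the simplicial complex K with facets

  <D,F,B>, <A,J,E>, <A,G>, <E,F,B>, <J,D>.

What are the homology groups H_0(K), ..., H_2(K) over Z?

We work with the vertex ordering A < B < D < E < F < G < J. The simplices of K, each written with vertices in increasing order, are:

  0-simplices (7): A, B, D, E, F, G, J
  1-simplices (10): AE, AG, AJ, BD, BE, BF, DF, DJ, EF, EJ
  2-simplices (3): AEJ, BDF, BEF

Hence C_0 ≅ Z^7, C_1 ≅ Z^10, C_2 ≅ Z^3.

Boundary ∂_1: C_1 → C_0 sends each edge [p,q] (with p < q) to q − p. For instance
  ∂BF = F − B.
The resulting 7×10 matrix has rank 6, and its Smith normal form has invariant factors (1,1,1,1,1,1).

∂_2: C_2 → C_1 sends each 2-simplex [p,q,r] to [q,r] − [p,r] + [p,q]. For instance
  ∂BDF = DF − BF + BD,
  ∂BEF = EF − BF + BE.
The 10×3 boundary matrix has rank 3 and Smith normal form diag(1,1,1).

Computing H_k = (kernel of ∂_k) / (image of ∂_{k+1}):

  H_0: rank C_0 − rank ∂_1 = 7 − 6 = 1, and the invariant factors of ∂_1 are all 1, so H_0 = Z.
  H_1: rank ker ∂_1 − rank ∂_2 = (10 − 6) − 3 = 1, and the invariant factors of ∂_2 are all 1, so H_1 = Z.
  H_2: rank ker ∂_2 − rank ∂_3 = (3 − 3) − 0 = 0, and there is no ∂_3, so H_2 = 0.

H_0 ≅ Z,  H_1 ≅ Z,  H_2 = 0.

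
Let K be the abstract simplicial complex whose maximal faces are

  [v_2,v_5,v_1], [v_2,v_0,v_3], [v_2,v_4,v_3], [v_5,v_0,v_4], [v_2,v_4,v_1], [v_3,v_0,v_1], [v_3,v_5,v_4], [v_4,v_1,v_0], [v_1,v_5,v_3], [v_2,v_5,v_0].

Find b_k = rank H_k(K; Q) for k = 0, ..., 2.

b_0 = 1, b_1 = 0, b_2 = 0.

Take the total order v_0 < v_1 < v_2 < v_3 < v_4 < v_5 on the vertex set. Then K (dimension 2) consists of the simplices:

  0-simplices (6): [v_0], [v_1], [v_2], [v_3], [v_4], [v_5]
  1-simplices (15): (15 of them)
  2-simplices (10): [v_0,v_1,v_3], [v_0,v_1,v_4], [v_0,v_2,v_3], [v_0,v_2,v_5], [v_0,v_4,v_5], [v_1,v_2,v_4], [v_1,v_2,v_5], [v_1,v_3,v_5], [v_2,v_3,v_4], [v_3,v_4,v_5]

Hence C_0 ≅ Z^6, C_1 ≅ Z^15, C_2 ≅ Z^10.

Boundary ∂_1: C_1 → C_0 maps an edge to its endpoints' difference, ∂[p,q] = q − p. For instance
  ∂[v_1,v_2] = [v_2] − [v_1].
The 6×15 boundary matrix has rank 5 and Smith normal form diag(1,1,1,1,1).

Boundary ∂_2: C_2 → C_1 acts by ∂[p,q,r] = [q,r] − [p,r] + [p,q]. For instance
  ∂[v_0,v_4,v_5] = [v_4,v_5] − [v_0,v_5] + [v_0,v_4],
  ∂[v_1,v_2,v_4] = [v_2,v_4] − [v_1,v_4] + [v_1,v_2].
The resulting 15×10 matrix has rank 10, and its Smith normal form has invariant factors (1,1,1,1,1,1,1,1,1,2).

Reading off H_k = ker ∂_k / im ∂_{k+1}:

  H_0: rank C_0 − rank ∂_1 = 6 − 5 = 1, and the invariant factors of ∂_1 are all 1, so H_0 ≅ Z.
  H_1: rank ker ∂_1 − rank ∂_2 = (15 − 5) − 10 = 0, and ∂_2 has invariant factor 2 > 1, so H_1 ≅ Z_2.
  H_2: rank ker ∂_2 − rank ∂_3 = (10 − 10) − 0 = 0, and there is no ∂_3, so H_2 ≅ 0.

As a check, the Euler characteristic is 6 − 15 + 10 = 1, which agrees with 1 − 0 + 0 = 1.

Hence the Betti numbers are b_0 = 1, b_1 = 0, b_2 = 0.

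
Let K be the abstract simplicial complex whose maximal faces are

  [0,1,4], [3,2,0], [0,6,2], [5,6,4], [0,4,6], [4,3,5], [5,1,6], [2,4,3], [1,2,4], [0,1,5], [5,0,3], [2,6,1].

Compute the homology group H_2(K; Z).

H_2 = 0.

Fix the vertex order 0 < 1 < 2 < 3 < 4 < 5 < 6 and write every simplex with vertices in increasing order. Then dim K = 2 and the simplices of K are:

  0-simplices (7): [0], [1], [2], [3], [4], [5], [6]
  1-simplices (18): [0,1], [0,2], [0,3], [0,4], [0,5], [0,6], [1,2], [1,4], [1,5], [1,6], [2,3], [2,4], [2,6], [3,4], [3,5], [4,5], [4,6], [5,6]
  2-simplices (12): [0,1,4], [0,1,5], [0,2,3], [0,2,6], [0,3,5], [0,4,6], [1,2,4], [1,2,6], [1,5,6], [2,3,4], [3,4,5], [4,5,6]

giving chain groups C_0 ≅ Z^7, C_1 ≅ Z^18, C_2 ≅ Z^12.

The boundary map ∂_1: C_1 → C_0 sends each edge [p,q] (with p < q) to q − p. For instance
  ∂[0,1] = [1] − [0].
This gives a 7×18 integer matrix of rank 6; reducing to Smith normal form yields diagonal entries (1,1,1,1,1,1).

∂_2: C_2 → C_1 acts by ∂[p,q,r] = [q,r] − [p,r] + [p,q]. For instance
  ∂[0,1,5] = [1,5] − [0,5] + [0,1],
  ∂[0,3,5] = [3,5] − [0,5] + [0,3].
The 18×12 boundary matrix has rank 12 and Smith normal form diag(1,1,1,1,1,1,1,1,1,1,1,2).

Computing H_k = (kernel of ∂_k) / (image of ∂_{k+1}):

  H_2: rank ker ∂_2 − rank ∂_3 = (12 − 12) − 0 = 0, and there is no ∂_3, so H_2 = 0.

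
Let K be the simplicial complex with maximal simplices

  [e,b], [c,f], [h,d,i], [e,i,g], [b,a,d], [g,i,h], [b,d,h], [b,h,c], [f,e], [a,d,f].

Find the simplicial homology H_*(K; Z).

H_0 ≅ Z,  H_1 ≅ Z^3,  H_2 = 0.

We work with the vertex ordering a < b < c < d < e < f < g < h < i. The simplices of K, each written with vertices in increasing order, are:

  0-simplices (9): a, b, c, d, e, f, g, h, i
  1-simplices (18): ab, ad, af, bc, bd, be, bh, cf, ch, df, dh, di, ef, eg, ei, gh, gi, hi
  2-simplices (7): abd, adf, bch, bdh, dhi, egi, ghi

Hence C_0 ≅ Z^9, C_1 ≅ Z^18, C_2 ≅ Z^7.

∂_1: C_1 → C_0 is given by ∂[p,q] = [q] − [p]. For instance
  ∂ch = h − c.
The resulting 9×18 matrix has rank 8, and its Smith normal form has invariant factors (1,1,1,1,1,1,1,1).

∂_2: C_2 → C_1 maps a triangle to the signed sum of its edges. For instance
  ∂ghi = hi − gi + gh,
  ∂egi = gi − ei + eg.
The resulting 18×7 matrix has rank 7, and its Smith normal form has invariant factors (1,1,1,1,1,1,1).

Now H_k = ker ∂_k / im ∂_{k+1}, so:

  H_0: rank C_0 − rank ∂_1 = 9 − 8 = 1, and the invariant factors of ∂_1 are all 1, so H_0 ≅ Z.
  H_1: rank ker ∂_1 − rank ∂_2 = (18 − 8) − 7 = 3, and the invariant factors of ∂_2 are all 1, so H_1 ≅ Z^3.
  H_2: rank ker ∂_2 − rank ∂_3 = (7 − 7) − 0 = 0, and there is no ∂_3, so H_2 ≅ 0.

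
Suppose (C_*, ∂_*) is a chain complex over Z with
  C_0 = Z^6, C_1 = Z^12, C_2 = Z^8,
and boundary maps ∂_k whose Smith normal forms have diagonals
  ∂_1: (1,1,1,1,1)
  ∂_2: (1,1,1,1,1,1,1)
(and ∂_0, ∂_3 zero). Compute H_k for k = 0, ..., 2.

H_0: b_0 = 6 − 0 − 5 = 1; torsion from ∂_1 factors > 1: none. So H_0 ≅ Z.
H_1: b_1 = 12 − 5 − 7 = 0; torsion from ∂_2 factors > 1: none. So H_1 ≅ 0.
H_2: b_2 = 8 − 7 − 0 = 1; torsion from ∂_3 factors > 1: none. So H_2 ≅ Z.

H_0 ≅ Z,  H_1 = 0,  H_2 ≅ Z.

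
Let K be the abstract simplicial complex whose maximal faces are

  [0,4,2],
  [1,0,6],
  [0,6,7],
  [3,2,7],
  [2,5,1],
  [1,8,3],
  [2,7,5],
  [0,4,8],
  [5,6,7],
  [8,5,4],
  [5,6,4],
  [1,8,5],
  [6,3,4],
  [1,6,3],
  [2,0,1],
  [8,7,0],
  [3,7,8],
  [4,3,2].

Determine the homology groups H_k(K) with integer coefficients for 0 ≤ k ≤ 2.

K has 9 vertices, 27 edges, 18 triangles.
rank ∂_0 = 0, rank ∂_1 = 8 ⇒ b_0 = 9 − 0 − 8 = 1; all invariant factors of ∂_1 are 1 so no torsion. So H_0 ≅ Z.
rank ∂_1 = 8, rank ∂_2 = 17 ⇒ b_1 = 27 − 8 − 17 = 2; all invariant factors of ∂_2 are 1 so no torsion. So H_1 ≅ Z^2.
rank ∂_2 = 17, rank ∂_3 = 0 ⇒ b_2 = 18 − 17 − 0 = 1. So H_2 ≅ Z.

H_0 = Z,  H_1 = Z^2,  H_2 = Z.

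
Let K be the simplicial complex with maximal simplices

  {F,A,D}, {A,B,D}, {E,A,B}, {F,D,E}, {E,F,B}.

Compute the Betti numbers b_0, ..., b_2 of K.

b_0 = 1, b_1 = 1, b_2 = 0.

Fix the vertex order A < B < D < E < F and write every simplex with vertices in increasing order. Then dim K = 2 and the simplices of K are:

  0-simplices (5): A, B, D, E, F
  1-simplices (10): AB, AD, AE, AF, BD, BE, BF, DE, DF, EF
  2-simplices (5): ABD, ABE, ADF, BEF, DEF

Hence C_0 ≅ Z^5, C_1 ≅ Z^10, C_2 ≅ Z^5.

Boundary ∂_1: C_1 → C_0 is given by ∂[p,q] = [q] − [p]. For instance
  ∂BF = F − B.
As a 5×10 matrix over Z this has rank 4, with invariant factors (1,1,1,1).

The boundary map ∂_2: C_2 → C_1 sends each 2-simplex [p,q,r] to [q,r] − [p,r] + [p,q]. For instance
  ∂ABE = BE − AE + AB,
  ∂DEF = EF − DF + DE.
The resulting 10×5 matrix has rank 5, and its Smith normal form has invariant factors (1,1,1,1,1).

From H_k ≅ ker(∂_k) / im(∂_{k+1}) we obtain:

  H_0: rank C_0 − rank ∂_1 = 5 − 4 = 1, and the invariant factors of ∂_1 are all 1, so H_0 ≅ Z.
  H_1: rank ker ∂_1 − rank ∂_2 = (10 − 4) − 5 = 1, and the invariant factors of ∂_2 are all 1, so H_1 ≅ Z.
  H_2: rank ker ∂_2 − rank ∂_3 = (5 − 5) − 0 = 0, and there is no ∂_3, so H_2 ≅ 0.

As a check, the Euler characteristic is 5 − 10 + 5 = 0, which agrees with 1 − 1 + 0 = 0.

Hence the Betti numbers are b_0 = 1, b_1 = 1, b_2 = 0.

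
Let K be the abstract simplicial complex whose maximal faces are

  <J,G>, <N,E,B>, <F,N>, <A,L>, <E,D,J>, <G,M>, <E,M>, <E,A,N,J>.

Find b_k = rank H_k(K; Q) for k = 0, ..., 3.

Take the total order A < B < D < E < F < G < J < L < M < N on the vertex set. Then K (dimension 3) consists of the simplices:

  0-simplices (10): A, B, D, E, F, G, J, L, M, N
  1-simplices (15): AE, AJ, AL, AN, BE, BN, DE, DJ, EJ, EM, EN, FN, GJ, GM, JN
  2-simplices (6): AEJ, AEN, AJN, BEN, DEJ, EJN
  3-simplices (1): AEJN

giving chain groups C_0 ≅ Z^10, C_1 ≅ Z^15, C_2 ≅ Z^6, C_3 ≅ Z^1.

Boundary ∂_1: C_1 → C_0 is given by ∂[p,q] = [q] − [p]. For instance
  ∂DE = E − D.
As a 10×15 matrix over Z this has rank 9, with invariant factors (1,1,1,1,1,1,1,1,1).

∂_2: C_2 → C_1 sends each 2-simplex [p,q,r] to [q,r] − [p,r] + [p,q]. For instance
  ∂AEJ = EJ − AJ + AE,
  ∂DEJ = EJ − DJ + DE.
The resulting 15×6 matrix has rank 5, and its Smith normal form has invariant factors (1,1,1,1,1).

Boundary ∂_3: C_3 → C_2 sends each 3-simplex σ to the alternating sum Σ_i (−1)^i (σ with its i-th vertex removed). For instance
  ∂AEJN = EJN − AJN + AEN − AEJ.
The 6×1 boundary matrix has rank 1 and Smith normal form diag(1).

Computing H_k = (kernel of ∂_k) / (image of ∂_{k+1}):

  H_0: rank C_0 − rank ∂_1 = 10 − 9 = 1, and the invariant factors of ∂_1 are all 1, so H_0 ≅ Z.
  H_1: rank ker ∂_1 − rank ∂_2 = (15 − 9) − 5 = 1, and the invariant factors of ∂_2 are all 1, so H_1 ≅ Z.
  H_2: rank ker ∂_2 − rank ∂_3 = (6 − 5) − 1 = 0, and the invariant factors of ∂_3 are all 1, so H_2 ≅ 0.
  H_3: rank ker ∂_3 − rank ∂_4 = (1 − 1) − 0 = 0, and there is no ∂_4, so H_3 ≅ 0.

As a check, the Euler characteristic is 10 − 15 + 6 − 1 = 0, which agrees with 1 − 1 + 0 − 0 = 0.

Hence the Betti numbers are b_0 = 1, b_1 = 1, b_2 = 0, b_3 = 0.

b_0 = 1, b_1 = 1, b_2 = 0, b_3 = 0.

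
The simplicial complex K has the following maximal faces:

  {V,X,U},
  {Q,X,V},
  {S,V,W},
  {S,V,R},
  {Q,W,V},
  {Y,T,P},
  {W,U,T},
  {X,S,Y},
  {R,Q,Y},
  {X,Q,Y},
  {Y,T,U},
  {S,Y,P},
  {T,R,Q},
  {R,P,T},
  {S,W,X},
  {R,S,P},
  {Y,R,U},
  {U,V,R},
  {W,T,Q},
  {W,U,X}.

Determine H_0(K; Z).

We work with the vertex ordering P < Q < R < S < T < U < V < W < X < Y. The simplices of K, each written with vertices in increasing order, are:

  0-simplices (10): P, Q, R, S, T, U, V, W, X, Y
  1-simplices (30): PR, PS, PT, PY, QR, QT, QV, QW, QX, QY, RS, RT, RU, RV, RY, SV, SW, SX, SY, TU, TW, TY, UV, UW, UX, UY, VW, VX, WX, XY
  2-simplices (20): PRS, PRT, PSY, PTY, QRT, QRY, QTW, QVW, QVX, QXY, RSV, RUV, RUY, SVW, SWX, SXY, TUW, TUY, UVX, UWX

Hence C_0 ≅ Z^10, C_1 ≅ Z^30, C_2 ≅ Z^20.

Boundary ∂_1: C_1 → C_0 is given by ∂[p,q] = [q] − [p].
This gives a 10×30 integer matrix of rank 9; reducing to Smith normal form yields diagonal entries (1,1,1,1,1,1,1,1,1).

Boundary ∂_2: C_2 → C_1 maps a triangle to the signed sum of its edges. For instance
  ∂TUY = UY − TY + TU,
  ∂RUV = UV − RV + RU.
The 30×20 boundary matrix has rank 20 and Smith normal form diag(1,1,1,1,1,1,1,1,1,1,1,1,1,1,1,1,1,1,1,2).

Computing H_k = (kernel of ∂_k) / (image of ∂_{k+1}):

  H_0: rank C_0 − rank ∂_1 = 10 − 9 = 1, and the invariant factors of ∂_1 are all 1, so H_0 = Z.

(K is a triangulation of the Klein bottle.)

H_0 ≅ Z.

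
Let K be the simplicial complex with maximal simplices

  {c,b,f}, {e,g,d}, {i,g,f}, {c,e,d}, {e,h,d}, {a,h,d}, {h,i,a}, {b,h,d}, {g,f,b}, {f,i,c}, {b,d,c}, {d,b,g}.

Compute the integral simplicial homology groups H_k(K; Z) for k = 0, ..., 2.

H_0 ≅ Z,  H_1 ≅ Z,  H_2 = 0.

Fix the vertex order a < b < c < d < e < f < g < h < i and write every simplex with vertices in increasing order. Then dim K = 2 and the simplices of K are:

  0-simplices (9): a, b, c, d, e, f, g, h, i
  1-simplices (21): ad, ah, ai, bc, bd, bf, bg, bh, cd, ce, cf, ci, de, dg, dh, eg, eh, fg, fi, gi, hi
  2-simplices (12): adh, ahi, bcd, bcf, bdg, bdh, bfg, cde, cfi, deg, deh, fgi

Hence C_0 ≅ Z^9, C_1 ≅ Z^21, C_2 ≅ Z^12.

The boundary map ∂_1: C_1 → C_0 maps an edge to its endpoints' difference, ∂[p,q] = q − p. For instance
  ∂dh = h − d.
This gives a 9×21 integer matrix of rank 8; reducing to Smith normal form yields diagonal entries (1,1,1,1,1,1,1,1).

The boundary map ∂_2: C_2 → C_1 acts by ∂[p,q,r] = [q,r] − [p,r] + [p,q]. For instance
  ∂cfi = fi − ci + cf,
  ∂bcf = cf − bf + bc.
The resulting 21×12 matrix has rank 12, and its Smith normal form has invariant factors (1,1,1,1,1,1,1,1,1,1,1,1).

Computing H_k = (kernel of ∂_k) / (image of ∂_{k+1}):

  H_0: rank C_0 − rank ∂_1 = 9 − 8 = 1, and the invariant factors of ∂_1 are all 1, so H_0 = Z.
  H_1: rank ker ∂_1 − rank ∂_2 = (21 − 8) − 12 = 1, and the invariant factors of ∂_2 are all 1, so H_1 = Z.
  H_2: rank ker ∂_2 − rank ∂_3 = (12 − 12) − 0 = 0, and there is no ∂_3, so H_2 = 0.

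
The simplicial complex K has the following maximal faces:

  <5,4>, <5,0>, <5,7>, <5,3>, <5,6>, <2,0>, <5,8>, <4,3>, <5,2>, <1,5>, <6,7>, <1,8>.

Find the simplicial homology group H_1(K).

H_1 = Z^4.

Order the vertices as 0 < 1 < 2 < 3 < 4 < 5 < 6 < 7 < 8. Listing each simplex with vertices in this order, K has dimension 1 with simplices:

  0-simplices (9): [0], [1], [2], [3], [4], [5], [6], [7], [8]
  1-simplices (12): [0,2], [0,5], [1,5], [1,8], [2,5], [3,4], [3,5], [4,5], [5,6], [5,7], [5,8], [6,7]

so the chain groups are C_0 ≅ Z^9, C_1 ≅ Z^12.

The boundary map ∂_1: C_1 → C_0 maps an edge to its endpoints' difference, ∂[p,q] = q − p. For instance
  ∂[5,6] = [6] − [5].
This gives a 9×12 integer matrix of rank 8; reducing to Smith normal form yields diagonal entries (1,1,1,1,1,1,1,1).

From H_k ≅ ker(∂_k) / im(∂_{k+1}) we obtain:

  H_1: rank ker ∂_1 − rank ∂_2 = (12 − 8) − 0 = 4, and there is no ∂_2, so H_1 = Z^4.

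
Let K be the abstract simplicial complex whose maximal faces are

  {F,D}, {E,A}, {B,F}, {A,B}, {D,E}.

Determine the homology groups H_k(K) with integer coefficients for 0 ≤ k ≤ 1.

We work with the vertex ordering A < B < D < E < F. The simplices of K, each written with vertices in increasing order, are:

  0-simplices (5): A, B, D, E, F
  1-simplices (5): AB, AE, BF, DE, DF

so the chain groups are C_0 ≅ Z^5, C_1 ≅ Z^5.

Boundary ∂_1: C_1 → C_0 sends each edge [p,q] (with p < q) to q − p. For instance
  ∂BF = F − B.
As a 5×5 matrix over Z this has rank 4, with invariant factors (1,1,1,1).

Reading off H_k = ker ∂_k / im ∂_{k+1}:

  H_0: rank C_0 − rank ∂_1 = 5 − 4 = 1, and the invariant factors of ∂_1 are all 1, so H_0 = Z.
  H_1: rank ker ∂_1 − rank ∂_2 = (5 − 4) − 0 = 1, and there is no ∂_2, so H_1 = Z.

As a check, the Euler characteristic is 5 − 5 = 0, which agrees with 1 − 1 = 0.
(K is a triangulation of the circle S^1.)

H_0 ≅ Z,  H_1 ≅ Z.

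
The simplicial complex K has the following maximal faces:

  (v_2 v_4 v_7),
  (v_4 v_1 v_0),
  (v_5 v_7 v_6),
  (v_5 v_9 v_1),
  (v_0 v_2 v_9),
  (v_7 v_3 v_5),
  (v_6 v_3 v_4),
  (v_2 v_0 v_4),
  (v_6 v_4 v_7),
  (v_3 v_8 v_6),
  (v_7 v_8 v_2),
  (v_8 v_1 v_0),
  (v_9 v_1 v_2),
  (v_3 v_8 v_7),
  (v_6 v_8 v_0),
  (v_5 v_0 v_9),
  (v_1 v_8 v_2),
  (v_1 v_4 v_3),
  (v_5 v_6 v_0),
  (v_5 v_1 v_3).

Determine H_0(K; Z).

Take the total order v_0 < v_1 < v_2 < v_3 < v_4 < v_5 < v_6 < v_7 < v_8 < v_9 on the vertex set. Then K (dimension 2) consists of the simplices:

  0-simplices (10): [v_0], [v_1], [v_2], [v_3], [v_4], [v_5], [v_6], [v_7], [v_8], [v_9]
  1-simplices (30): (30 of them)
  2-simplices (20): (20 of them)

giving chain groups C_0 ≅ Z^10, C_1 ≅ Z^30, C_2 ≅ Z^20.

Boundary ∂_1: C_1 → C_0 sends each edge [p,q] (with p < q) to q − p. For instance
  ∂[v_4,v_7] = [v_7] − [v_4].
This gives a 10×30 integer matrix of rank 9; reducing to Smith normal form yields diagonal entries (1,1,1,1,1,1,1,1,1).

Boundary ∂_2: C_2 → C_1 maps a triangle to the signed sum of its edges. For instance
  ∂[v_3,v_5,v_7] = [v_5,v_7] − [v_3,v_7] + [v_3,v_5],
  ∂[v_0,v_2,v_9] = [v_2,v_9] − [v_0,v_9] + [v_0,v_2].
The resulting 30×20 matrix has rank 20, and its Smith normal form has invariant factors (1,1,1,1,1,1,1,1,1,1,1,1,1,1,1,1,1,1,1,2).

Reading off H_k = ker ∂_k / im ∂_{k+1}:

  H_0: rank C_0 − rank ∂_1 = 10 − 9 = 1, and the invariant factors of ∂_1 are all 1, so H_0 ≅ Z.

(K is a triangulation of the Klein bottle.)

H_0 ≅ Z.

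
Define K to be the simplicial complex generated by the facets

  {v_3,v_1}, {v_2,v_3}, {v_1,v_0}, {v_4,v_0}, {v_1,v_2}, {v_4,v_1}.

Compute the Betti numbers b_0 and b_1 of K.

Order the vertices as v_0 < v_1 < v_2 < v_3 < v_4. Listing each simplex with vertices in this order, K has dimension 1 with simplices:

  0-simplices (5): [v_0], [v_1], [v_2], [v_3], [v_4]
  1-simplices (6): [v_0,v_1], [v_0,v_4], [v_1,v_2], [v_1,v_3], [v_1,v_4], [v_2,v_3]

giving chain groups C_0 ≅ Z^5, C_1 ≅ Z^6.

The boundary map ∂_1: C_1 → C_0 maps an edge to its endpoints' difference, ∂[p,q] = q − p.
The 5×6 boundary matrix has rank 4 and Smith normal form diag(1,1,1,1).

Now H_k = ker ∂_k / im ∂_{k+1}, so:

  H_0: rank C_0 − rank ∂_1 = 5 − 4 = 1, and the invariant factors of ∂_1 are all 1, so H_0 = Z.
  H_1: rank ker ∂_1 − rank ∂_2 = (6 − 4) − 0 = 2, and there is no ∂_2, so H_1 = Z^2.

As a check, the Euler characteristic is 5 − 6 = -1, which agrees with 1 − 2 = -1.
(K is a triangulation of a wedge of 2 circles.)

Hence the Betti numbers are b_0 = 1, b_1 = 2.

b_0 = 1, b_1 = 2.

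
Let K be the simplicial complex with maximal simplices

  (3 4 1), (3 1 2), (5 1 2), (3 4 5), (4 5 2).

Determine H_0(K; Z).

H_0 ≅ Z.

Take the total order 1 < 2 < 3 < 4 < 5 on the vertex set. Then K (dimension 2) consists of the simplices:

  0-simplices (5): [1], [2], [3], [4], [5]
  1-simplices (10): [1,2], [1,3], [1,4], [1,5], [2,3], [2,4], [2,5], [3,4], [3,5], [4,5]
  2-simplices (5): [1,2,3], [1,2,5], [1,3,4], [2,4,5], [3,4,5]

so the chain groups are C_0 ≅ Z^5, C_1 ≅ Z^10, C_2 ≅ Z^5.

Boundary ∂_1: C_1 → C_0 sends each edge [p,q] (with p < q) to q − p. For instance
  ∂[3,5] = [5] − [3].
The 5×10 boundary matrix has rank 4 and Smith normal form diag(1,1,1,1).

The boundary map ∂_2: C_2 → C_1 acts by ∂[p,q,r] = [q,r] − [p,r] + [p,q]. For instance
  ∂[2,4,5] = [4,5] − [2,5] + [2,4],
  ∂[3,4,5] = [4,5] − [3,5] + [3,4].
As a 10×5 matrix over Z this has rank 5, with invariant factors (1,1,1,1,1).

Computing H_k = (kernel of ∂_k) / (image of ∂_{k+1}):

  H_0: rank C_0 − rank ∂_1 = 5 − 4 = 1, and the invariant factors of ∂_1 are all 1, so H_0 ≅ Z.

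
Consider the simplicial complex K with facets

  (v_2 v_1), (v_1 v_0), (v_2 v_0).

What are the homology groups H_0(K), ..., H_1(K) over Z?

Order the vertices as v_0 < v_1 < v_2. Listing each simplex with vertices in this order, K has dimension 1 with simplices:

  0-simplices (3): [v_0], [v_1], [v_2]
  1-simplices (3): [v_0,v_1], [v_0,v_2], [v_1,v_2]

Hence C_0 ≅ Z^3, C_1 ≅ Z^3.

The boundary map ∂_1: C_1 → C_0 sends each edge [p,q] (with p < q) to q − p. For instance
  ∂[v_0,v_2] = [v_2] − [v_0].
The 3×3 boundary matrix has rank 2 and Smith normal form diag(1,1).

From H_k ≅ ker(∂_k) / im(∂_{k+1}) we obtain:

  H_0: rank C_0 − rank ∂_1 = 3 − 2 = 1, and the invariant factors of ∂_1 are all 1, so H_0 = Z.
  H_1: rank ker ∂_1 − rank ∂_2 = (3 − 2) − 0 = 1, and there is no ∂_2, so H_1 = Z.

H_0 ≅ Z,  H_1 ≅ Z.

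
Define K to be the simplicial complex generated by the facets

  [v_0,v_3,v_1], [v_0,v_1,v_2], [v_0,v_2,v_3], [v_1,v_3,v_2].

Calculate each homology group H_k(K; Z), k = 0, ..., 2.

K has 4 vertices, 6 edges, 4 triangles.
rank ∂_0 = 0, rank ∂_1 = 3 ⇒ b_0 = 4 − 0 − 3 = 1; all invariant factors of ∂_1 are 1 so no torsion. So H_0 ≅ Z.
rank ∂_1 = 3, rank ∂_2 = 3 ⇒ b_1 = 6 − 3 − 3 = 0; all invariant factors of ∂_2 are 1 so no torsion. So H_1 ≅ 0.
rank ∂_2 = 3, rank ∂_3 = 0 ⇒ b_2 = 4 − 3 − 0 = 1. So H_2 ≅ Z.

H_0 ≅ Z,  H_1 = 0,  H_2 ≅ Z.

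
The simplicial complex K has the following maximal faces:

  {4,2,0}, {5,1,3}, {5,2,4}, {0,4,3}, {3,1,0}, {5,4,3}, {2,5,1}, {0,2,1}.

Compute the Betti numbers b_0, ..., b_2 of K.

b_0 = 1, b_1 = 0, b_2 = 1.

We work with the vertex ordering 0 < 1 < 2 < 3 < 4 < 5. The simplices of K, each written with vertices in increasing order, are:

  0-simplices (6): [0], [1], [2], [3], [4], [5]
  1-simplices (12): [0,1], [0,2], [0,3], [0,4], [1,2], [1,3], [1,5], [2,4], [2,5], [3,4], [3,5], [4,5]
  2-simplices (8): [0,1,2], [0,1,3], [0,2,4], [0,3,4], [1,2,5], [1,3,5], [2,4,5], [3,4,5]

Hence C_0 ≅ Z^6, C_1 ≅ Z^12, C_2 ≅ Z^8.

Boundary ∂_1: C_1 → C_0 maps an edge to its endpoints' difference, ∂[p,q] = q − p. For instance
  ∂[0,1] = [1] − [0].
The resulting 6×12 matrix has rank 5, and its Smith normal form has invariant factors (1,1,1,1,1).

∂_2: C_2 → C_1 maps a triangle to the signed sum of its edges. For instance
  ∂[1,3,5] = [3,5] − [1,5] + [1,3],
  ∂[0,1,2] = [1,2] − [0,2] + [0,1].
The resulting 12×8 matrix has rank 7, and its Smith normal form has invariant factors (1,1,1,1,1,1,1).

Now H_k = ker ∂_k / im ∂_{k+1}, so:

  H_0: rank C_0 − rank ∂_1 = 6 − 5 = 1, and the invariant factors of ∂_1 are all 1, so H_0 = Z.
  H_1: rank ker ∂_1 − rank ∂_2 = (12 − 5) − 7 = 0, and the invariant factors of ∂_2 are all 1, so H_1 = 0.
  H_2: rank ker ∂_2 − rank ∂_3 = (8 − 7) − 0 = 1, and there is no ∂_3, so H_2 = Z.

As a check, the Euler characteristic is 6 − 12 + 8 = 2, which agrees with 1 − 0 + 1 = 2.
(K is a triangulation of the 2-sphere S^2.)

Hence the Betti numbers are b_0 = 1, b_1 = 0, b_2 = 1.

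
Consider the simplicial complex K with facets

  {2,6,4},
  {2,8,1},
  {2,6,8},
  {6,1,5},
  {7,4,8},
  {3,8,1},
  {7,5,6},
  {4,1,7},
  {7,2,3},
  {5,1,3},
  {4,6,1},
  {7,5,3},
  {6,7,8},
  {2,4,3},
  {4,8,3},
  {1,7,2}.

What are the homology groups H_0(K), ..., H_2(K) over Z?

H_0 ≅ Z,  H_1 ≅ Z^2,  H_2 ≅ Z.

We work with the vertex ordering 1 < 2 < 3 < 4 < 5 < 6 < 7 < 8. The simplices of K, each written with vertices in increasing order, are:

  0-simplices (8): [1], [2], [3], [4], [5], [6], [7], [8]
  1-simplices (24): (24 of them)
  2-simplices (16): [1,2,7], [1,2,8], [1,3,5], [1,3,8], [1,4,6], [1,4,7], [1,5,6], [2,3,4], [2,3,7], [2,4,6], [2,6,8], [3,4,8], [3,5,7], [4,7,8], [5,6,7], [6,7,8]

Hence C_0 ≅ Z^8, C_1 ≅ Z^24, C_2 ≅ Z^16.

∂_1: C_1 → C_0 is given by ∂[p,q] = [q] − [p].
The resulting 8×24 matrix has rank 7, and its Smith normal form has invariant factors (1,1,1,1,1,1,1).

Boundary ∂_2: C_2 → C_1 sends each 2-simplex [p,q,r] to [q,r] − [p,r] + [p,q]. For instance
  ∂[1,4,7] = [4,7] − [1,7] + [1,4],
  ∂[2,4,6] = [4,6] − [2,6] + [2,4].
The resulting 24×16 matrix has rank 15, and its Smith normal form has invariant factors (1,1,1,1,1,1,1,1,1,1,1,1,1,1,1).

Computing H_k = (kernel of ∂_k) / (image of ∂_{k+1}):

  H_0: rank C_0 − rank ∂_1 = 8 − 7 = 1, and the invariant factors of ∂_1 are all 1, so H_0 ≅ Z.
  H_1: rank ker ∂_1 − rank ∂_2 = (24 − 7) − 15 = 2, and the invariant factors of ∂_2 are all 1, so H_1 ≅ Z^2.
  H_2: rank ker ∂_2 − rank ∂_3 = (16 − 15) − 0 = 1, and there is no ∂_3, so H_2 ≅ Z.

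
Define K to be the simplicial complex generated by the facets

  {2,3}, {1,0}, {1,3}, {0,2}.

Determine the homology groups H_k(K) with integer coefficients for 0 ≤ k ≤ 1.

K has 4 vertices, 4 edges.
rank ∂_0 = 0, rank ∂_1 = 3 ⇒ b_0 = 4 − 0 − 3 = 1; all invariant factors of ∂_1 are 1 so no torsion. So H_0 = Z.
rank ∂_1 = 3, rank ∂_2 = 0 ⇒ b_1 = 4 − 3 − 0 = 1. So H_1 = Z.

H_0 = Z,  H_1 = Z.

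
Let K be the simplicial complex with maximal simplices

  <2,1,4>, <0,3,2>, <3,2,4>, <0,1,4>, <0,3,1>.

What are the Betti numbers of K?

Order the vertices as 0 < 1 < 2 < 3 < 4. Listing each simplex with vertices in this order, K has dimension 2 with simplices:

  0-simplices (5): [0], [1], [2], [3], [4]
  1-simplices (10): [0,1], [0,2], [0,3], [0,4], [1,2], [1,3], [1,4], [2,3], [2,4], [3,4]
  2-simplices (5): [0,1,3], [0,1,4], [0,2,3], [1,2,4], [2,3,4]

giving chain groups C_0 ≅ Z^5, C_1 ≅ Z^10, C_2 ≅ Z^5.

Boundary ∂_1: C_1 → C_0 sends each edge [p,q] (with p < q) to q − p. For instance
  ∂[2,4] = [4] − [2].
As a 5×10 matrix over Z this has rank 4, with invariant factors (1,1,1,1).

Boundary ∂_2: C_2 → C_1 acts by ∂[p,q,r] = [q,r] − [p,r] + [p,q]. For instance
  ∂[0,1,4] = [1,4] − [0,4] + [0,1],
  ∂[2,3,4] = [3,4] − [2,4] + [2,3].
The resulting 10×5 matrix has rank 5, and its Smith normal form has invariant factors (1,1,1,1,1).

Now H_k = ker ∂_k / im ∂_{k+1}, so:

  H_0: rank C_0 − rank ∂_1 = 5 − 4 = 1, and the invariant factors of ∂_1 are all 1, so H_0 = Z.
  H_1: rank ker ∂_1 − rank ∂_2 = (10 − 4) − 5 = 1, and the invariant factors of ∂_2 are all 1, so H_1 = Z.
  H_2: rank ker ∂_2 − rank ∂_3 = (5 − 5) − 0 = 0, and there is no ∂_3, so H_2 = 0.

As a check, the Euler characteristic is 5 − 10 + 5 = 0, which agrees with 1 − 1 + 0 = 0.
(K is a triangulation of the Möbius band.)

Hence the Betti numbers are b_0 = 1, b_1 = 1, b_2 = 0.

b_0 = 1, b_1 = 1, b_2 = 0.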